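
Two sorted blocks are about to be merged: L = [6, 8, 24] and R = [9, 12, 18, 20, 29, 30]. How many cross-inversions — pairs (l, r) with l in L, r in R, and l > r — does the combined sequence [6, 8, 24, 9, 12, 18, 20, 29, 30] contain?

4 split inversions

For each element r of the right run, count left-run elements greater than r:
r = 9: 24 → 1
r = 12: 24 → 1
r = 18: 24 → 1
r = 20: 24 → 1
r = 29: none → 0
r = 30: none → 0
Cross-inversions: 1 + 1 + 1 + 1 + 0 + 0 = 4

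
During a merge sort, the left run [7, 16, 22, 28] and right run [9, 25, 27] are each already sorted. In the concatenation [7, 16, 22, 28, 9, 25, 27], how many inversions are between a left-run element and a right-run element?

5

Take each right-half value and tally the left-half values above it:
r = 9: 16, 22, 28 → 3
r = 25: 28 → 1
r = 27: 28 → 1
Cross-inversions: 3 + 1 + 1 = 5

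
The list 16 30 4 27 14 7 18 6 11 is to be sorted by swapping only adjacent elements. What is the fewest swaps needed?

There are 23 swaps.

Each adjacent swap fixes exactly one inversion, so the minimum swap count equals the number of inversions.
Count inversions — for each element, later elements that are smaller:
16: 4, 14, 7, 6, 11 → 5
30: 4, 27, 14, 7, 18, 6, 11 → 7
4: none → 0
27: 14, 7, 18, 6, 11 → 5
14: 7, 6, 11 → 3
7: 6 → 1
18: 6, 11 → 2
6: none → 0
11: none → 0
Total inversions: 5 + 7 + 0 + 5 + 3 + 1 + 2 + 0 + 0 = 23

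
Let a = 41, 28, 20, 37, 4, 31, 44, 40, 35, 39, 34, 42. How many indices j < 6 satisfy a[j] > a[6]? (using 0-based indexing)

0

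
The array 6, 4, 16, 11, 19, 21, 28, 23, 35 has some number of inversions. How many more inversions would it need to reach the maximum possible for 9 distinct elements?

Maximum inversions for 9 distinct elements is C(9, 2) = 9·8/2 = 36.
Current inversions — for each element, count later smaller elements:
6: 1
4: 0
16: 1
11: 0
19: 0
21: 0
28: 1
23: 0
35: 0
Current total: 1 + 0 + 1 + 0 + 0 + 0 + 1 + 0 + 0 = 3
Shortfall: 36 − 3 = 33

33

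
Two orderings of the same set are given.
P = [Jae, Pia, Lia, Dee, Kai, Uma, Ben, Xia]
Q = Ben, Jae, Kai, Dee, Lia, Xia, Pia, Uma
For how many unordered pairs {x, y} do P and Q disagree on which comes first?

14

Assign each item its position (1..8) in the first ordering, then rewrite the second ordering as that position sequence:
positions: Jae→1, Pia→2, Lia→3, Dee→4, Kai→5, Uma→6, Ben→7, Xia→8
second ordering as positions: [7, 1, 5, 4, 3, 8, 2, 6]
Discordant pairs = inversions in this position sequence.
7: 1, 5, 4, 3, 2, 6 → 6
1: 0
5: 4, 3, 2 → 3
4: 3, 2 → 2
3: 2 → 1
8: 2, 6 → 2
2: 0
6: 0
Total: 6 + 0 + 3 + 2 + 1 + 2 + 0 + 0 = 14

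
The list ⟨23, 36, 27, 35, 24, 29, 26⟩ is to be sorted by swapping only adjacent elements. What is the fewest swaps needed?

There are 11 swaps.

Minimum adjacent swaps = number of inversions (each swap of adjacent out-of-order elements removes one inversion and no swap can remove more).
Count inversions — for each element, later elements that are smaller:
23: none → 0
36: 27, 35, 24, 29, 26 → 5
27: 24, 26 → 2
35: 24, 29, 26 → 3
24: none → 0
29: 26 → 1
26: none → 0
Total inversions: 0 + 5 + 2 + 3 + 0 + 1 + 0 = 11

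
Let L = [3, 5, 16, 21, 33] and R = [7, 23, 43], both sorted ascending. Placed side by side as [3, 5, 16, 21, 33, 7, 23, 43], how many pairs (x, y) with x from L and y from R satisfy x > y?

4 cross-inversions

Take each right-half value and tally the left-half values above it:
r = 7: 16, 21, 33 → 3
r = 23: 33 → 1
r = 43: none → 0
Cross-inversions: 3 + 1 + 0 = 4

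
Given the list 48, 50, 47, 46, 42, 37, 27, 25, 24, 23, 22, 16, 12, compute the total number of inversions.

77

Element-by-element contributions:
48 → 47, 46, 42, 37, 27, 25, 24, 23, 22, 16, 12 → 11
50 → 47, 46, 42, 37, 27, 25, 24, 23, 22, 16, 12 → 11
47 → 46, 42, 37, 27, 25, 24, 23, 22, 16, 12 → 10
46 → 42, 37, 27, 25, 24, 23, 22, 16, 12 → 9
42 → 37, 27, 25, 24, 23, 22, 16, 12 → 8
37 → 27, 25, 24, 23, 22, 16, 12 → 7
27 → 25, 24, 23, 22, 16, 12 → 6
25 → 24, 23, 22, 16, 12 → 5
24 → 23, 22, 16, 12 → 4
23 → 22, 16, 12 → 3
22 → 16, 12 → 2
16 → 12 → 1
12 → none → 0
Sum: 11 + 11 + 10 + 9 + 8 + 7 + 6 + 5 + 4 + 3 + 2 + 1 + 0 = 77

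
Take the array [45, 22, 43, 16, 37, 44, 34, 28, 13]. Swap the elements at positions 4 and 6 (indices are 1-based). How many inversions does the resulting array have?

Inversions: 28

Positions 4 and 6 hold 16 and 44; after swapping, the array is [45, 22, 43, 44, 37, 16, 34, 28, 13].
Count, for each position, how many later elements it exceeds:
45: 8
22: 2
43: 5
44: 5
37: 4
16: 1
34: 2
28: 1
13: 0
Sum: 8 + 2 + 5 + 5 + 4 + 1 + 2 + 1 + 0 = 28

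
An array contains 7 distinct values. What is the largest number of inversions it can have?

The maximum occurs when the array is in strictly decreasing order: every one of the C(7, 2) pairs is inverted.
C(7, 2) = 7·6/2 = 21

There are 21 inversions.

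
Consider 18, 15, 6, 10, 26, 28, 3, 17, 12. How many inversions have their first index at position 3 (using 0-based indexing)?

The element at index 3 is 10.
Elements after it: 26, 28, 3, 17, 12
Those smaller than 10: 3

1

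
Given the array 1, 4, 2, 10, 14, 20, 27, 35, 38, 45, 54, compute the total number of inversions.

Count, for each position, how many later elements it exceeds:
1: 0
4: 1
2: 0
10: 0
14: 0
20: 0
27: 0
35: 0
38: 0
45: 0
54: 0
Sum: 0 + 1 + 0 + 0 + 0 + 0 + 0 + 0 + 0 + 0 + 0 = 1

1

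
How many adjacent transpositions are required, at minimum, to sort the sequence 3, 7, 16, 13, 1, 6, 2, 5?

17

Minimum adjacent swaps = number of inversions (each swap of adjacent out-of-order elements removes one inversion and no swap can remove more).
Count inversions — for each element, later elements that are smaller:
3: 1, 2 → 2
7: 1, 6, 2, 5 → 4
16: 13, 1, 6, 2, 5 → 5
13: 1, 6, 2, 5 → 4
1: none → 0
6: 2, 5 → 2
2: none → 0
5: none → 0
Total inversions: 2 + 4 + 5 + 4 + 0 + 2 + 0 + 0 = 17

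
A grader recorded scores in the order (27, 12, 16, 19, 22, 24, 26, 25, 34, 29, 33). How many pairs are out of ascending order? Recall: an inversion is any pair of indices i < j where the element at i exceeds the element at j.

Count, for each position, how many later elements it exceeds:
27 → 12, 16, 19, 22, 24, 26, 25 → 7
12 → none → 0
16 → none → 0
19 → none → 0
22 → none → 0
24 → none → 0
26 → 25 → 1
25 → none → 0
34 → 29, 33 → 2
29 → none → 0
33 → none → 0
Sum: 7 + 0 + 0 + 0 + 0 + 0 + 1 + 0 + 2 + 0 + 0 = 10

10 inversions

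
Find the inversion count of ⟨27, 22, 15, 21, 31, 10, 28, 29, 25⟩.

Out-of-order pairs: 16

For each element, count later entries that are smaller:
27 → 22, 15, 21, 10, 25 → 5
22 → 15, 21, 10 → 3
15 → 10 → 1
21 → 10 → 1
31 → 10, 28, 29, 25 → 4
10 → none → 0
28 → 25 → 1
29 → 25 → 1
25 → none → 0
Sum: 5 + 3 + 1 + 1 + 4 + 0 + 1 + 1 + 0 = 16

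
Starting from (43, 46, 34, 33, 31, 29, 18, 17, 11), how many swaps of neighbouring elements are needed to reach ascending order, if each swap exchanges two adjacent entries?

The minimum number of adjacent swaps to sort an array equals its inversion count, since every such swap removes exactly one inversion.
Count inversions — for each element, later elements that are smaller:
43: 34, 33, 31, 29, 18, 17, 11 → 7
46: 34, 33, 31, 29, 18, 17, 11 → 7
34: 33, 31, 29, 18, 17, 11 → 6
33: 31, 29, 18, 17, 11 → 5
31: 29, 18, 17, 11 → 4
29: 18, 17, 11 → 3
18: 17, 11 → 2
17: 11 → 1
11: none → 0
Total inversions: 7 + 7 + 6 + 5 + 4 + 3 + 2 + 1 + 0 = 35

35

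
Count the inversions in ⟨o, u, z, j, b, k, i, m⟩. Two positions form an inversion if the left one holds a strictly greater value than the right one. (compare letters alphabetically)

18 inversions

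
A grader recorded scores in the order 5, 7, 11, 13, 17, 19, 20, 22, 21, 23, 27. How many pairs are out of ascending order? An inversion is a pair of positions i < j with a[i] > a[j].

1

Element-by-element contributions:
5: 0
7: 0
11: 0
13: 0
17: 0
19: 0
20: 0
22: 1
21: 0
23: 0
27: 0
Sum: 0 + 0 + 0 + 0 + 0 + 0 + 0 + 1 + 0 + 0 + 0 = 1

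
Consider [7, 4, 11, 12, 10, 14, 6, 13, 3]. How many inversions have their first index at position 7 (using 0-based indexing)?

1 such element

The element at index 7 is 13.
Elements after it: 3
Those smaller than 13: 3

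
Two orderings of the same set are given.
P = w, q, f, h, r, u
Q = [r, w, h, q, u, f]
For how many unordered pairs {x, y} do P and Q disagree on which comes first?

Disagreeing pairs: 7

Assign each item its position (1..6) in the first ordering, then rewrite the second ordering as that position sequence:
positions: w→1, q→2, f→3, h→4, r→5, u→6
second ordering as positions: [5, 1, 4, 2, 6, 3]
Discordant pairs = inversions in this position sequence.
5: 1, 4, 2, 3 → 4
1: 0
4: 2, 3 → 2
2: 0
6: 3 → 1
3: 0
Total: 4 + 0 + 2 + 0 + 1 + 0 = 7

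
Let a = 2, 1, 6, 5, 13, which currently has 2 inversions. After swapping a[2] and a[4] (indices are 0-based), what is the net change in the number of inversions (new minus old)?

Positions 2 and 4 hold 6 and 13; after swapping, the array is [2, 1, 13, 5, 6].
For each element, count later entries that are smaller:
2: 1
1: 0
13: 2
5: 0
6: 0
Sum: 1 + 0 + 2 + 0 + 0 = 3
Change: 3 − 2 = +1

+1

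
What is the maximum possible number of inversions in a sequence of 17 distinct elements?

Inversions: 136

A reversed (strictly descending) arrangement makes every pair an inversion, giving C(17, 2) inversions.
C(17, 2) = 17·16/2 = 136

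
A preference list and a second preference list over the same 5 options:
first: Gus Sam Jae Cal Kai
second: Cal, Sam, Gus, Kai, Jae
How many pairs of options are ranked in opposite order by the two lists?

5

Assign each item its position (1..5) in the first ordering, then rewrite the second ordering as that position sequence:
positions: Gus→1, Sam→2, Jae→3, Cal→4, Kai→5
second ordering as positions: [4, 2, 1, 5, 3]
Discordant pairs = inversions in this position sequence.
4: 2, 1, 3 → 3
2: 1 → 1
1: 0
5: 3 → 1
3: 0
Total: 3 + 1 + 0 + 1 + 0 = 5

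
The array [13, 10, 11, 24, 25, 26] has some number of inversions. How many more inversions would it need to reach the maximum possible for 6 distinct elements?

Maximum inversions for 6 distinct elements is C(6, 2) = 6·5/2 = 15.
Current inversions — for each element, count later smaller elements:
13: 2
10: 0
11: 0
24: 0
25: 0
26: 0
Current total: 2 + 0 + 0 + 0 + 0 + 0 = 2
Shortfall: 15 − 2 = 13

13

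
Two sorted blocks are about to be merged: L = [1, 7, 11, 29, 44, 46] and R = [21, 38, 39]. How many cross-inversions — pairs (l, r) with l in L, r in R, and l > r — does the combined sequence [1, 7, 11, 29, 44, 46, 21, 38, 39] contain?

Count, for every r in R, how many entries of L exceed r:
r = 21: 29, 44, 46 → 3
r = 38: 44, 46 → 2
r = 39: 44, 46 → 2
Cross-inversions: 3 + 2 + 2 = 7

Cross-inversions: 7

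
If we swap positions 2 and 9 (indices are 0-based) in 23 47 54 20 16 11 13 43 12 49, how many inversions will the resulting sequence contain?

26 inversions

Positions 2 and 9 hold 54 and 49; after swapping, the array is [23, 47, 49, 20, 16, 11, 13, 43, 12, 54].
Count, for each position, how many later elements it exceeds:
23: 5
47: 6
49: 6
20: 4
16: 3
11: 0
13: 1
43: 1
12: 0
54: 0
Sum: 5 + 6 + 6 + 4 + 3 + 0 + 1 + 1 + 0 + 0 = 26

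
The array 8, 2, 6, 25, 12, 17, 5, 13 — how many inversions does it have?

11

For each element, count later entries that are smaller:
8 → 2, 6, 5 → 3
2 → none → 0
6 → 5 → 1
25 → 12, 17, 5, 13 → 4
12 → 5 → 1
17 → 5, 13 → 2
5 → none → 0
13 → none → 0
Sum: 3 + 0 + 1 + 4 + 1 + 2 + 0 + 0 = 11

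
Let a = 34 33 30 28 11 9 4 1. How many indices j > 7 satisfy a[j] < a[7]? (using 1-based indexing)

1

The element at index 7 is 4.
Elements after it: 1
Those smaller than 4: 1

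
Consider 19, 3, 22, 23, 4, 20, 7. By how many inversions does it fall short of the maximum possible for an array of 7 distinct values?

11 inversions short

Maximum inversions for 7 distinct elements is C(7, 2) = 7·6/2 = 21.
Current inversions — for each element, count later smaller elements:
19: 3
3: 0
22: 3
23: 3
4: 0
20: 1
7: 0
Current total: 3 + 0 + 3 + 3 + 0 + 1 + 0 = 10
Shortfall: 21 − 10 = 11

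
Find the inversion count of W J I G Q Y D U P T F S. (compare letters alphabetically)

35 inversions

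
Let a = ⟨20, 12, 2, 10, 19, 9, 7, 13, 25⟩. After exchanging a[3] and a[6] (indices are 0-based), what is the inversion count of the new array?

Positions 3 and 6 hold 10 and 7; after swapping, the array is [20, 12, 2, 7, 19, 9, 10, 13, 25].
Element-by-element contributions:
20 → 12, 2, 7, 19, 9, 10, 13 → 7
12 → 2, 7, 9, 10 → 4
2 → none → 0
7 → none → 0
19 → 9, 10, 13 → 3
9 → none → 0
10 → none → 0
13 → none → 0
25 → none → 0
Sum: 7 + 4 + 0 + 0 + 3 + 0 + 0 + 0 + 0 = 14

14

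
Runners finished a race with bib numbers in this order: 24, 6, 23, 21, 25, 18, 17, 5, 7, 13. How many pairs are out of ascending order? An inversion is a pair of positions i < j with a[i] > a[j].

32

Count, for each position, how many later elements it exceeds:
24: 8
6: 1
23: 6
21: 5
25: 5
18: 4
17: 3
5: 0
7: 0
13: 0
Sum: 8 + 1 + 6 + 5 + 5 + 4 + 3 + 0 + 0 + 0 = 32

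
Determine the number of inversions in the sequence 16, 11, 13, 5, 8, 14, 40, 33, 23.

12 inversions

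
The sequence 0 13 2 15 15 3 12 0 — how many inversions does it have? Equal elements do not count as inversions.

Count, for each position, how many later elements it exceeds:
0 → none → 0
13 → 2, 3, 12, 0 → 4
2 → 0 → 1
15 → 3, 12, 0 → 3
15 → 3, 12, 0 → 3
3 → 0 → 1
12 → 0 → 1
0 → none → 0
Sum: 0 + 4 + 1 + 3 + 3 + 1 + 1 + 0 = 13

13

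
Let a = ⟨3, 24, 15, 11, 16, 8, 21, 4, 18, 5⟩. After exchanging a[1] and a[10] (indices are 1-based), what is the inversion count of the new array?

Positions 1 and 10 hold 3 and 5; after swapping, the array is [5, 24, 15, 11, 16, 8, 21, 4, 18, 3].
Element-by-element contributions:
5: 2
24: 8
15: 4
11: 3
16: 3
8: 2
21: 3
4: 1
18: 1
3: 0
Sum: 2 + 8 + 4 + 3 + 3 + 2 + 3 + 1 + 1 + 0 = 27

Inversions: 27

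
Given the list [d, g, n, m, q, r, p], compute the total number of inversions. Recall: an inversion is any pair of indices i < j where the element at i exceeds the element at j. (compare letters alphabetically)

3

Element-by-element contributions:
d: 0
g: 0
n: 1
m: 0
q: 1
r: 1
p: 0
Sum: 0 + 0 + 1 + 0 + 1 + 1 + 0 = 3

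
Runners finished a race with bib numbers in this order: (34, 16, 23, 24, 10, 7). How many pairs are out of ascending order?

12

Count, for each position, how many later elements it exceeds:
34 → 16, 23, 24, 10, 7 → 5
16 → 10, 7 → 2
23 → 10, 7 → 2
24 → 10, 7 → 2
10 → 7 → 1
7 → none → 0
Sum: 5 + 2 + 2 + 2 + 1 + 0 = 12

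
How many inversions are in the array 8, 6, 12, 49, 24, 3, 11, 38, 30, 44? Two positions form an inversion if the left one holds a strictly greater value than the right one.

Element-by-element contributions:
8 → 6, 3 → 2
6 → 3 → 1
12 → 3, 11 → 2
49 → 24, 3, 11, 38, 30, 44 → 6
24 → 3, 11 → 2
3 → none → 0
11 → none → 0
38 → 30 → 1
30 → none → 0
44 → none → 0
Sum: 2 + 1 + 2 + 6 + 2 + 0 + 0 + 1 + 0 + 0 = 14

14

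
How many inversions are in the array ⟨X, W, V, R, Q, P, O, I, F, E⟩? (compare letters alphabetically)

45

Sweep left to right; for each value list the smaller values that follow it:
X: 9
W: 8
V: 7
R: 6
Q: 5
P: 4
O: 3
I: 2
F: 1
E: 0
Sum: 9 + 8 + 7 + 6 + 5 + 4 + 3 + 2 + 1 + 0 = 45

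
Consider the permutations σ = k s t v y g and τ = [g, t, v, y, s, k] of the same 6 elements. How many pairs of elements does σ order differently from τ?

Discordant pairs: 12

Assign each item its position (1..6) in the first ordering, then rewrite the second ordering as that position sequence:
positions: k→1, s→2, t→3, v→4, y→5, g→6
second ordering as positions: [6, 3, 4, 5, 2, 1]
Discordant pairs = inversions in this position sequence.
6: 3, 4, 5, 2, 1 → 5
3: 2, 1 → 2
4: 2, 1 → 2
5: 2, 1 → 2
2: 1 → 1
1: 0
Total: 5 + 2 + 2 + 2 + 1 + 0 = 12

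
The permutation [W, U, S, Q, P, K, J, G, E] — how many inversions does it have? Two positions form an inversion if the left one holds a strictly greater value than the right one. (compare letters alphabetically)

36 out-of-order pairs

Count, for each position, how many later elements it exceeds:
W → U, S, Q, P, K, J, G, E → 8
U → S, Q, P, K, J, G, E → 7
S → Q, P, K, J, G, E → 6
Q → P, K, J, G, E → 5
P → K, J, G, E → 4
K → J, G, E → 3
J → G, E → 2
G → E → 1
E → none → 0
Sum: 8 + 7 + 6 + 5 + 4 + 3 + 2 + 1 + 0 = 36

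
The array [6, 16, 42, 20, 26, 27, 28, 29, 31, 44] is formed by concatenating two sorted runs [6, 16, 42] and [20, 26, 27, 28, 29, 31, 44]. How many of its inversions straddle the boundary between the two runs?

6

For each element r of the right run, count left-run elements greater than r:
r = 20: 42 → 1
r = 26: 42 → 1
r = 27: 42 → 1
r = 28: 42 → 1
r = 29: 42 → 1
r = 31: 42 → 1
r = 44: none → 0
Cross-inversions: 1 + 1 + 1 + 1 + 1 + 1 + 0 = 6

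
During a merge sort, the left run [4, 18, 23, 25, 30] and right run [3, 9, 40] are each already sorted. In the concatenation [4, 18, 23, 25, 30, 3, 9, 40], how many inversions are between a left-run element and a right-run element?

9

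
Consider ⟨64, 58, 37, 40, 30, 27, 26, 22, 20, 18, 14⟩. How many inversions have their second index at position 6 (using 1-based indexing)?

The element at index 6 is 27.
Elements before it: 64, 58, 37, 40, 30
Those larger than 27: 64, 58, 37, 40, 30

5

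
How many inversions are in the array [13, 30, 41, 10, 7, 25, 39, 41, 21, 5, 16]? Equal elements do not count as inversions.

Sweep left to right; for each value list the smaller values that follow it:
13 → 10, 7, 5 → 3
30 → 10, 7, 25, 21, 5, 16 → 6
41 → 10, 7, 25, 39, 21, 5, 16 → 7
10 → 7, 5 → 2
7 → 5 → 1
25 → 21, 5, 16 → 3
39 → 21, 5, 16 → 3
41 → 21, 5, 16 → 3
21 → 5, 16 → 2
5 → none → 0
16 → none → 0
Sum: 3 + 6 + 7 + 2 + 1 + 3 + 3 + 3 + 2 + 0 + 0 = 30

30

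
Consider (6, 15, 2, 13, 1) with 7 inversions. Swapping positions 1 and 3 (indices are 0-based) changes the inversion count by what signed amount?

-1

Positions 1 and 3 hold 15 and 13; after swapping, the array is [6, 13, 2, 15, 1].
Count, for each position, how many later elements it exceeds:
6: 2
13: 2
2: 1
15: 1
1: 0
Sum: 2 + 2 + 1 + 1 + 0 = 6
Change: 6 − 7 = -1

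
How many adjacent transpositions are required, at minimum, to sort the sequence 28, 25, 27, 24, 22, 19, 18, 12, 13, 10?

Each adjacent swap fixes exactly one inversion, so the minimum swap count equals the number of inversions.
Count inversions — for each element, later elements that are smaller:
28: 25, 27, 24, 22, 19, 18, 12, 13, 10 → 9
25: 24, 22, 19, 18, 12, 13, 10 → 7
27: 24, 22, 19, 18, 12, 13, 10 → 7
24: 22, 19, 18, 12, 13, 10 → 6
22: 19, 18, 12, 13, 10 → 5
19: 18, 12, 13, 10 → 4
18: 12, 13, 10 → 3
12: 10 → 1
13: 10 → 1
10: none → 0
Total inversions: 9 + 7 + 7 + 6 + 5 + 4 + 3 + 1 + 1 + 0 = 43

43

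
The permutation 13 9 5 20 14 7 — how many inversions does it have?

Out-of-order index pairs (0-indexed):
(0,1): 13 > 9
(0,2): 13 > 5
(0,5): 13 > 7
(1,2): 9 > 5
(1,5): 9 > 7
(3,4): 20 > 14
(3,5): 20 > 7
(4,5): 14 > 7
That's 8 pairs.

8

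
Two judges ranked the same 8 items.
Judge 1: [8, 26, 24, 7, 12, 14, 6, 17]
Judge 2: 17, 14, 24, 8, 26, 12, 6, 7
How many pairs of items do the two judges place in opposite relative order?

16 discordant pairs

Assign each item its position (1..8) in the first ordering, then rewrite the second ordering as that position sequence:
positions: 8→1, 26→2, 24→3, 7→4, 12→5, 14→6, 6→7, 17→8
second ordering as positions: [8, 6, 3, 1, 2, 5, 7, 4]
Discordant pairs = inversions in this position sequence.
8: 6, 3, 1, 2, 5, 7, 4 → 7
6: 3, 1, 2, 5, 4 → 5
3: 1, 2 → 2
1: 0
2: 0
5: 4 → 1
7: 4 → 1
4: 0
Total: 7 + 5 + 2 + 0 + 0 + 1 + 1 + 0 = 16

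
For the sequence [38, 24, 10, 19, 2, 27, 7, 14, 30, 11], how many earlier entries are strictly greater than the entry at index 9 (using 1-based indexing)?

1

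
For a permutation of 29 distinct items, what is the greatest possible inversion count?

The maximum occurs when the array is in strictly decreasing order: every one of the C(29, 2) pairs is inverted.
C(29, 2) = 29·28/2 = 406

There are 406 inversions.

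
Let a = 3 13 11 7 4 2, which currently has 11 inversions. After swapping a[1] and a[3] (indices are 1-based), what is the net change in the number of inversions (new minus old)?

Positions 1 and 3 hold 3 and 11; after swapping, the array is [11, 13, 3, 7, 4, 2].
For each element, count later entries that are smaller:
11: 4
13: 4
3: 1
7: 2
4: 1
2: 0
Sum: 4 + 4 + 1 + 2 + 1 + 0 = 12
Change: 12 − 11 = +1

+1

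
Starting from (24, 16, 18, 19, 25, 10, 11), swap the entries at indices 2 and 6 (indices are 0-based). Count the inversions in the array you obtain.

There are 12 inversions.

Positions 2 and 6 hold 18 and 11; after swapping, the array is [24, 16, 11, 19, 25, 10, 18].
Element-by-element contributions:
24: 5
16: 2
11: 1
19: 2
25: 2
10: 0
18: 0
Sum: 5 + 2 + 1 + 2 + 2 + 0 + 0 = 12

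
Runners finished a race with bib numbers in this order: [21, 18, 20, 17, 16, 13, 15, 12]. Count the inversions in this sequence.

26

Count, for each position, how many later elements it exceeds:
21 → 18, 20, 17, 16, 13, 15, 12 → 7
18 → 17, 16, 13, 15, 12 → 5
20 → 17, 16, 13, 15, 12 → 5
17 → 16, 13, 15, 12 → 4
16 → 13, 15, 12 → 3
13 → 12 → 1
15 → 12 → 1
12 → none → 0
Sum: 7 + 5 + 5 + 4 + 3 + 1 + 1 + 0 = 26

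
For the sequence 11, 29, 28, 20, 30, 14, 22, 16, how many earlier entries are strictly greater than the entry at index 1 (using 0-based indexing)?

0 such elements

The element at index 1 is 29.
Elements before it: 11
None of them are larger than 29.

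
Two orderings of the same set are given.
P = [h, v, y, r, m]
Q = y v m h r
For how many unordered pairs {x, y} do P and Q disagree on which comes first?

Assign each item its position (1..5) in the first ordering, then rewrite the second ordering as that position sequence:
positions: h→1, v→2, y→3, r→4, m→5
second ordering as positions: [3, 2, 5, 1, 4]
Discordant pairs = inversions in this position sequence.
3: 2, 1 → 2
2: 1 → 1
5: 1, 4 → 2
1: 0
4: 0
Total: 2 + 1 + 2 + 0 + 0 = 5

5 disagreeing pairs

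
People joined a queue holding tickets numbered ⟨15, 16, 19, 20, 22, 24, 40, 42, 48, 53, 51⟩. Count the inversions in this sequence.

1

Sweep left to right; for each value list the smaller values that follow it:
15 → none → 0
16 → none → 0
19 → none → 0
20 → none → 0
22 → none → 0
24 → none → 0
40 → none → 0
42 → none → 0
48 → none → 0
53 → 51 → 1
51 → none → 0
Sum: 0 + 0 + 0 + 0 + 0 + 0 + 0 + 0 + 0 + 1 + 0 = 1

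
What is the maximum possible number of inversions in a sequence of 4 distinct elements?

There are 6 inversions.

A reversed (strictly descending) arrangement makes every pair an inversion, giving C(4, 2) inversions.
C(4, 2) = 4·3/2 = 6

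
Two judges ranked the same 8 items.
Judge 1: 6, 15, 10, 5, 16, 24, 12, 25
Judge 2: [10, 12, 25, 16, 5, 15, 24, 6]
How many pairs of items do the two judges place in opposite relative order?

Assign each item its position (1..8) in the first ordering, then rewrite the second ordering as that position sequence:
positions: 6→1, 15→2, 10→3, 5→4, 16→5, 24→6, 12→7, 25→8
second ordering as positions: [3, 7, 8, 5, 4, 2, 6, 1]
Discordant pairs = inversions in this position sequence.
3: 2, 1 → 2
7: 5, 4, 2, 6, 1 → 5
8: 5, 4, 2, 6, 1 → 5
5: 4, 2, 1 → 3
4: 2, 1 → 2
2: 1 → 1
6: 1 → 1
1: 0
Total: 2 + 5 + 5 + 3 + 2 + 1 + 1 + 0 = 19

19 discordant pairs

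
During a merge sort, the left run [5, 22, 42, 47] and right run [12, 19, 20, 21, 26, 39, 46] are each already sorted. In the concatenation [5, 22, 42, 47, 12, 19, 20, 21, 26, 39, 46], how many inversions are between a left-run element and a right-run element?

Take each right-half value and tally the left-half values above it:
r = 12: 22, 42, 47 → 3
r = 19: 22, 42, 47 → 3
r = 20: 22, 42, 47 → 3
r = 21: 22, 42, 47 → 3
r = 26: 42, 47 → 2
r = 39: 42, 47 → 2
r = 46: 47 → 1
Cross-inversions: 3 + 3 + 3 + 3 + 2 + 2 + 1 = 17

17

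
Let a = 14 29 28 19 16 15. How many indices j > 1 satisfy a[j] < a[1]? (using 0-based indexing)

The element at index 1 is 29.
Elements after it: 28, 19, 16, 15
Those smaller than 29: 28, 19, 16, 15

4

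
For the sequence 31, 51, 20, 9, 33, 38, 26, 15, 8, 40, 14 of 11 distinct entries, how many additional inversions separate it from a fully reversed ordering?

21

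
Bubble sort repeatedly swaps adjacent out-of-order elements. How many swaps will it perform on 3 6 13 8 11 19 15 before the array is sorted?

Minimum adjacent swaps = number of inversions (each swap of adjacent out-of-order elements removes one inversion and no swap can remove more).
Count inversions — for each element, later elements that are smaller:
3: none → 0
6: none → 0
13: 8, 11 → 2
8: none → 0
11: none → 0
19: 15 → 1
15: none → 0
Total inversions: 0 + 0 + 2 + 0 + 0 + 1 + 0 = 3

3 swaps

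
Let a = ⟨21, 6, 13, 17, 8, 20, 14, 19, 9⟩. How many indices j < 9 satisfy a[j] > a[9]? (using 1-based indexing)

6 such elements

The element at index 9 is 9.
Elements before it: 21, 6, 13, 17, 8, 20, 14, 19
Those larger than 9: 21, 13, 17, 20, 14, 19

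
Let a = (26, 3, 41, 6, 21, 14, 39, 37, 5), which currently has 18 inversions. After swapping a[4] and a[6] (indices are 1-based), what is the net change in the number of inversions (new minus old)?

+1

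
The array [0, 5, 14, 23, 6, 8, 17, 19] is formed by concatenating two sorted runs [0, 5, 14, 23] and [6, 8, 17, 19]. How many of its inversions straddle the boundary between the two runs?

6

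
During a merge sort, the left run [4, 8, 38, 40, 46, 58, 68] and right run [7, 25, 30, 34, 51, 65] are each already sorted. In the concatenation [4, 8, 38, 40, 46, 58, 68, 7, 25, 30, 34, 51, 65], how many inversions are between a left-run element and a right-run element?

24 cross-inversions

Take each right-half value and tally the left-half values above it:
r = 7: 8, 38, 40, 46, 58, 68 → 6
r = 25: 38, 40, 46, 58, 68 → 5
r = 30: 38, 40, 46, 58, 68 → 5
r = 34: 38, 40, 46, 58, 68 → 5
r = 51: 58, 68 → 2
r = 65: 68 → 1
Cross-inversions: 6 + 5 + 5 + 5 + 2 + 1 = 24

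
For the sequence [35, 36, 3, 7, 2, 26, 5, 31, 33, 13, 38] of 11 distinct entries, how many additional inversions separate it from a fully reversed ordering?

Maximum inversions for 11 distinct elements is C(11, 2) = 11·10/2 = 55.
Current inversions — for each element, count later smaller elements:
35: 8
36: 8
3: 1
7: 2
2: 0
26: 2
5: 0
31: 1
33: 1
13: 0
38: 0
Current total: 8 + 8 + 1 + 2 + 0 + 2 + 0 + 1 + 1 + 0 + 0 = 23
Shortfall: 55 − 23 = 32

32 inversions short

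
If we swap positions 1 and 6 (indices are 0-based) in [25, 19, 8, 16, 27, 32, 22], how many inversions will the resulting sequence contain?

9 inversions

Positions 1 and 6 hold 19 and 22; after swapping, the array is [25, 22, 8, 16, 27, 32, 19].
Sweep left to right; for each value list the smaller values that follow it:
25: 4
22: 3
8: 0
16: 0
27: 1
32: 1
19: 0
Sum: 4 + 3 + 0 + 0 + 1 + 1 + 0 = 9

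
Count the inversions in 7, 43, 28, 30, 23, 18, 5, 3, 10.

27 inversions

Count, for each position, how many later elements it exceeds:
7 → 5, 3 → 2
43 → 28, 30, 23, 18, 5, 3, 10 → 7
28 → 23, 18, 5, 3, 10 → 5
30 → 23, 18, 5, 3, 10 → 5
23 → 18, 5, 3, 10 → 4
18 → 5, 3, 10 → 3
5 → 3 → 1
3 → none → 0
10 → none → 0
Sum: 2 + 7 + 5 + 5 + 4 + 3 + 1 + 0 + 0 = 27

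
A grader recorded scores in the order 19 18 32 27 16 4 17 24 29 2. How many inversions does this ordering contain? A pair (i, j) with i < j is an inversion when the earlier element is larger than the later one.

27

For each element, count later entries that are smaller:
19: 5
18: 4
32: 7
27: 5
16: 2
4: 1
17: 1
24: 1
29: 1
2: 0
Sum: 5 + 4 + 7 + 5 + 2 + 1 + 1 + 1 + 1 + 0 = 27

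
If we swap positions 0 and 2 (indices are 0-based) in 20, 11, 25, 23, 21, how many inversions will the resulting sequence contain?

5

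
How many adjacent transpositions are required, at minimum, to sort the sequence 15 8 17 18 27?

1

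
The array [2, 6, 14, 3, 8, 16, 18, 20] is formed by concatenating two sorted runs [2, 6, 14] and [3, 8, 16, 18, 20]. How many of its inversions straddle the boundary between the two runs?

3

Take each right-half value and tally the left-half values above it:
r = 3: 6, 14 → 2
r = 8: 14 → 1
r = 16: none → 0
r = 18: none → 0
r = 20: none → 0
Cross-inversions: 2 + 1 + 0 + 0 + 0 = 3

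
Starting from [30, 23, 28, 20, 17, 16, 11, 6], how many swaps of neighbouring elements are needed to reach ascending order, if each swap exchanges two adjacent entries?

27 adjacent swaps

Minimum adjacent swaps = number of inversions (each swap of adjacent out-of-order elements removes one inversion and no swap can remove more).
Count inversions — for each element, later elements that are smaller:
30: 23, 28, 20, 17, 16, 11, 6 → 7
23: 20, 17, 16, 11, 6 → 5
28: 20, 17, 16, 11, 6 → 5
20: 17, 16, 11, 6 → 4
17: 16, 11, 6 → 3
16: 11, 6 → 2
11: 6 → 1
6: none → 0
Total inversions: 7 + 5 + 5 + 4 + 3 + 2 + 1 + 0 = 27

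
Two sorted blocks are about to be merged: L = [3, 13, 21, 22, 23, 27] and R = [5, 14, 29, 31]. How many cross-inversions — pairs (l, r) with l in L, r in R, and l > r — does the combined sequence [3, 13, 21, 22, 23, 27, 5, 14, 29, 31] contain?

Take each right-half value and tally the left-half values above it:
r = 5: 13, 21, 22, 23, 27 → 5
r = 14: 21, 22, 23, 27 → 4
r = 29: none → 0
r = 31: none → 0
Cross-inversions: 5 + 4 + 0 + 0 = 9

9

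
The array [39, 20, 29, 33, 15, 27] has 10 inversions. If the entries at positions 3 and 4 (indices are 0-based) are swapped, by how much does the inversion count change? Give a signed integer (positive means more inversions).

Positions 3 and 4 hold 33 and 15; after swapping, the array is [39, 20, 29, 15, 33, 27].
For each element, count later entries that are smaller:
39: 5
20: 1
29: 2
15: 0
33: 1
27: 0
Sum: 5 + 1 + 2 + 0 + 1 + 0 = 9
Change: 9 − 10 = -1

-1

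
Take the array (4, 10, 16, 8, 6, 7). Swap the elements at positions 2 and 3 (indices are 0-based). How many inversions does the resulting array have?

7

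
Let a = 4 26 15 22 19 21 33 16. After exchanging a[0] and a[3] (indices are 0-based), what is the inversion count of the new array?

Positions 0 and 3 hold 4 and 22; after swapping, the array is [22, 26, 15, 4, 19, 21, 33, 16].
For each element, count later entries that are smaller:
22: 5
26: 5
15: 1
4: 0
19: 1
21: 1
33: 1
16: 0
Sum: 5 + 5 + 1 + 0 + 1 + 1 + 1 + 0 = 14

Inversions: 14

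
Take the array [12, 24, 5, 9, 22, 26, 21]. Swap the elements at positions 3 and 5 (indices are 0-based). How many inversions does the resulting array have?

Positions 3 and 5 hold 9 and 26; after swapping, the array is [12, 24, 5, 26, 22, 9, 21].
Element-by-element contributions:
12: 2
24: 4
5: 0
26: 3
22: 2
9: 0
21: 0
Sum: 2 + 4 + 0 + 3 + 2 + 0 + 0 = 11

Inversions: 11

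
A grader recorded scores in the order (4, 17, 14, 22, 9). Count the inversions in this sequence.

Count, for each position, how many later elements it exceeds:
4 → none → 0
17 → 14, 9 → 2
14 → 9 → 1
22 → 9 → 1
9 → none → 0
Sum: 0 + 2 + 1 + 1 + 0 = 4

4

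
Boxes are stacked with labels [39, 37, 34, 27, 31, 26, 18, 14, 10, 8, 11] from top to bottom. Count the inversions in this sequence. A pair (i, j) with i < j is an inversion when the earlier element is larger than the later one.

52

Count, for each position, how many later elements it exceeds:
39 → 37, 34, 27, 31, 26, 18, 14, 10, 8, 11 → 10
37 → 34, 27, 31, 26, 18, 14, 10, 8, 11 → 9
34 → 27, 31, 26, 18, 14, 10, 8, 11 → 8
27 → 26, 18, 14, 10, 8, 11 → 6
31 → 26, 18, 14, 10, 8, 11 → 6
26 → 18, 14, 10, 8, 11 → 5
18 → 14, 10, 8, 11 → 4
14 → 10, 8, 11 → 3
10 → 8 → 1
8 → none → 0
11 → none → 0
Sum: 10 + 9 + 8 + 6 + 6 + 5 + 4 + 3 + 1 + 0 + 0 = 52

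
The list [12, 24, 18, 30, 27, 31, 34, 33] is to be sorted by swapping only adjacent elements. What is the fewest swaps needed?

There are 3 adjacent swaps.

Each adjacent swap fixes exactly one inversion, so the minimum swap count equals the number of inversions.
Count inversions — for each element, later elements that are smaller:
12: none → 0
24: 18 → 1
18: none → 0
30: 27 → 1
27: none → 0
31: none → 0
34: 33 → 1
33: none → 0
Total inversions: 0 + 1 + 0 + 1 + 0 + 0 + 1 + 0 = 3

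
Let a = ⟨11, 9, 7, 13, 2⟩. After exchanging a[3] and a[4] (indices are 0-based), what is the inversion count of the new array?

Positions 3 and 4 hold 13 and 2; after swapping, the array is [11, 9, 7, 2, 13].
Count, for each position, how many later elements it exceeds:
11: 3
9: 2
7: 1
2: 0
13: 0
Sum: 3 + 2 + 1 + 0 + 0 = 6

6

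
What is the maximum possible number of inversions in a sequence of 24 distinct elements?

A reversed (strictly descending) arrangement makes every pair an inversion, giving C(24, 2) inversions.
C(24, 2) = 24·23/2 = 276

276 inversions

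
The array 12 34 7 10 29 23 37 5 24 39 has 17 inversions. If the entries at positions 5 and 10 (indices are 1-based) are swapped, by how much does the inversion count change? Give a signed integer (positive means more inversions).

Positions 5 and 10 hold 29 and 39; after swapping, the array is [12, 34, 7, 10, 39, 23, 37, 5, 24, 29].
Element-by-element contributions:
12: 3
34: 6
7: 1
10: 1
39: 5
23: 1
37: 3
5: 0
24: 0
29: 0
Sum: 3 + 6 + 1 + 1 + 5 + 1 + 3 + 0 + 0 + 0 = 20
Change: 20 − 17 = +3

+3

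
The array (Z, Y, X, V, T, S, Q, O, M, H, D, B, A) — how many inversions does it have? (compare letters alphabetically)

Sweep left to right; for each value list the smaller values that follow it:
Z: 12
Y: 11
X: 10
V: 9
T: 8
S: 7
Q: 6
O: 5
M: 4
H: 3
D: 2
B: 1
A: 0
Sum: 12 + 11 + 10 + 9 + 8 + 7 + 6 + 5 + 4 + 3 + 2 + 1 + 0 = 78

78 inversions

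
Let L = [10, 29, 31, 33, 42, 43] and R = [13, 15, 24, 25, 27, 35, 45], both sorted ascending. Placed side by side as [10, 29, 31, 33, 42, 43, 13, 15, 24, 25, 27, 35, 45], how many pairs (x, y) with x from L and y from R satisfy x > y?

There are 27 cross-inversions.

For each element r of the right run, count left-run elements greater than r:
r = 13: 29, 31, 33, 42, 43 → 5
r = 15: 29, 31, 33, 42, 43 → 5
r = 24: 29, 31, 33, 42, 43 → 5
r = 25: 29, 31, 33, 42, 43 → 5
r = 27: 29, 31, 33, 42, 43 → 5
r = 35: 42, 43 → 2
r = 45: none → 0
Cross-inversions: 5 + 5 + 5 + 5 + 5 + 2 + 0 = 27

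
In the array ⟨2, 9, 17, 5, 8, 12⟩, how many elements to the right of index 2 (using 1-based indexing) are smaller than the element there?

The element at index 2 is 9.
Elements after it: 17, 5, 8, 12
Those smaller than 9: 5, 8

2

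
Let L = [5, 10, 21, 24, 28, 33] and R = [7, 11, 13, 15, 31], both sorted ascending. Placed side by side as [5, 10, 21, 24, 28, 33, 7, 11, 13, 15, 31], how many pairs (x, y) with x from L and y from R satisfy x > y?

Count, for every r in R, how many entries of L exceed r:
r = 7: 10, 21, 24, 28, 33 → 5
r = 11: 21, 24, 28, 33 → 4
r = 13: 21, 24, 28, 33 → 4
r = 15: 21, 24, 28, 33 → 4
r = 31: 33 → 1
Cross-inversions: 5 + 4 + 4 + 4 + 1 = 18

Cross-inversions: 18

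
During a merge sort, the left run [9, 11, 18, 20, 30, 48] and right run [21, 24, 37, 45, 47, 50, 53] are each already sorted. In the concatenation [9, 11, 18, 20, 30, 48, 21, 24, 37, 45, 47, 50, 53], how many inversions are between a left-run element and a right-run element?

For each element r of the right run, count left-run elements greater than r:
r = 21: 30, 48 → 2
r = 24: 30, 48 → 2
r = 37: 48 → 1
r = 45: 48 → 1
r = 47: 48 → 1
r = 50: none → 0
r = 53: none → 0
Cross-inversions: 2 + 2 + 1 + 1 + 1 + 0 + 0 = 7

7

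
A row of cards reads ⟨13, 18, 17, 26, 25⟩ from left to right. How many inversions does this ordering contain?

2

Listing every pair i<j with a[i]>a[j] (using 1-based positions):
(2,3): 18 > 17
(4,5): 26 > 25
That's 2 pairs.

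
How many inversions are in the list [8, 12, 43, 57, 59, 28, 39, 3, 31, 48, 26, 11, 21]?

Sweep left to right; for each value list the smaller values that follow it:
8 → 3 → 1
12 → 3, 11 → 2
43 → 28, 39, 3, 31, 26, 11, 21 → 7
57 → 28, 39, 3, 31, 48, 26, 11, 21 → 8
59 → 28, 39, 3, 31, 48, 26, 11, 21 → 8
28 → 3, 26, 11, 21 → 4
39 → 3, 31, 26, 11, 21 → 5
3 → none → 0
31 → 26, 11, 21 → 3
48 → 26, 11, 21 → 3
26 → 11, 21 → 2
11 → none → 0
21 → none → 0
Sum: 1 + 2 + 7 + 8 + 8 + 4 + 5 + 0 + 3 + 3 + 2 + 0 + 0 = 43

There are 43 out-of-order pairs.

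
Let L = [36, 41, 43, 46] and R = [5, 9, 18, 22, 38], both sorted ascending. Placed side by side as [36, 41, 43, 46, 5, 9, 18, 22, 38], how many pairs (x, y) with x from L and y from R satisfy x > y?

Count, for every r in R, how many entries of L exceed r:
r = 5: 36, 41, 43, 46 → 4
r = 9: 36, 41, 43, 46 → 4
r = 18: 36, 41, 43, 46 → 4
r = 22: 36, 41, 43, 46 → 4
r = 38: 41, 43, 46 → 3
Cross-inversions: 4 + 4 + 4 + 4 + 3 = 19

There are 19 split inversions.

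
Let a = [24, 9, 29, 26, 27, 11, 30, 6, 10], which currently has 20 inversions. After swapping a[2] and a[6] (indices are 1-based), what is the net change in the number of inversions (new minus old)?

Positions 2 and 6 hold 9 and 11; after swapping, the array is [24, 11, 29, 26, 27, 9, 30, 6, 10].
Sweep left to right; for each value list the smaller values that follow it:
24: 4
11: 3
29: 5
26: 3
27: 3
9: 1
30: 2
6: 0
10: 0
Sum: 4 + 3 + 5 + 3 + 3 + 1 + 2 + 0 + 0 = 21
Change: 21 − 20 = +1

+1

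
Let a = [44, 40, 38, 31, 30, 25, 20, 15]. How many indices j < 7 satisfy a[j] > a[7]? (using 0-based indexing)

7

The element at index 7 is 15.
Elements before it: 44, 40, 38, 31, 30, 25, 20
Those larger than 15: 44, 40, 38, 31, 30, 25, 20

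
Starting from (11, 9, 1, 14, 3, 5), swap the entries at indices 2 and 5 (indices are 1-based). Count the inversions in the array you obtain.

Positions 2 and 5 hold 9 and 3; after swapping, the array is [11, 3, 1, 14, 9, 5].
Count, for each position, how many later elements it exceeds:
11 → 3, 1, 9, 5 → 4
3 → 1 → 1
1 → none → 0
14 → 9, 5 → 2
9 → 5 → 1
5 → none → 0
Sum: 4 + 1 + 0 + 2 + 1 + 0 = 8

8 inversions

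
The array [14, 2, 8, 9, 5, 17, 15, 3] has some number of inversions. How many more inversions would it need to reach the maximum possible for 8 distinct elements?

Maximum inversions for 8 distinct elements is C(8, 2) = 8·7/2 = 28.
Current inversions — for each element, count later smaller elements:
14: 5
2: 0
8: 2
9: 2
5: 1
17: 2
15: 1
3: 0
Current total: 5 + 0 + 2 + 2 + 1 + 2 + 1 + 0 = 13
Shortfall: 28 − 13 = 15

15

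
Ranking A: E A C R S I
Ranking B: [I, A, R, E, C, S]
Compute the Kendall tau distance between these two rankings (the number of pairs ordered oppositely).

8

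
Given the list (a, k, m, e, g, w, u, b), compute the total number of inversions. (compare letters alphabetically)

11 inversions

Element-by-element contributions:
a: 0
k: 3
m: 3
e: 1
g: 1
w: 2
u: 1
b: 0
Sum: 0 + 3 + 3 + 1 + 1 + 2 + 1 + 0 = 11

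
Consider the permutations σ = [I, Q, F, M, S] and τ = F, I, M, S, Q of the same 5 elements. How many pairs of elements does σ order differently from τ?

Assign each item its position (1..5) in the first ordering, then rewrite the second ordering as that position sequence:
positions: I→1, Q→2, F→3, M→4, S→5
second ordering as positions: [3, 1, 4, 5, 2]
Discordant pairs = inversions in this position sequence.
3: 1, 2 → 2
1: 0
4: 2 → 1
5: 2 → 1
2: 0
Total: 2 + 0 + 1 + 1 + 0 = 4

4 discordant pairs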